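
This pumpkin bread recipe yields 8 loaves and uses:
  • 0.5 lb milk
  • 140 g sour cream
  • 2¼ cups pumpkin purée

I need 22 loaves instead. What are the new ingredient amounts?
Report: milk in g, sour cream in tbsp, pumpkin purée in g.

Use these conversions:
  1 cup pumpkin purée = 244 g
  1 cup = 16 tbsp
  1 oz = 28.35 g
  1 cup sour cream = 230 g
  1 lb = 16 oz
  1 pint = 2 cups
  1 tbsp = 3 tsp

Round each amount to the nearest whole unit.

Scaling factor: 22/8 = 11/4 = 2.75.
milk: 0.5 lb × 11/4 × 16 oz/lb × 28.35 g/oz ≈ 624 g
sour cream: 140 g × 11/4 ÷ 230 g/cup × 16 tbsp/cup ≈ 27 tbsp
pumpkin purée: 2.25 cup × 11/4 × 244 g/cup ≈ 1510 g

milk: 624 g; sour cream: 27 tbsp; pumpkin purée: 1510 g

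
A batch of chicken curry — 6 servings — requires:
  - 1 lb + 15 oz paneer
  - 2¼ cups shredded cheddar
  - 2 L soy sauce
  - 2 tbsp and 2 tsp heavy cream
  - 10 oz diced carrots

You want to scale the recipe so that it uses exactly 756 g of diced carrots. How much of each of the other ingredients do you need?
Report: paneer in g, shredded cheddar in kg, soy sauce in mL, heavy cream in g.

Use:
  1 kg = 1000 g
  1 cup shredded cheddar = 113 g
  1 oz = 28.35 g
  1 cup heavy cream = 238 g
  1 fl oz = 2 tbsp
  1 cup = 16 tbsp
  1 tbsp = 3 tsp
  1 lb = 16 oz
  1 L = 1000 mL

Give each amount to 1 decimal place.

The original recipe has 283.5 g of diced carrots, so the scaling factor is 756 ÷ 283.5 = 8/3.
paneer: (1 lb + 15 oz = 1.9375 lb) × 8/3 × 16 oz/lb × 28.35 g/oz = 2343.6 g
shredded cheddar: 2.25 cup × 8/3 × 113 g/cup ÷ 1000 g/kg ≈ 0.7 kg
soy sauce: 2 L × 8/3 × 1000 mL/L ≈ 5333.3 mL
heavy cream: (2 tbsp + 2 tsp = 8/3 tbsp) × 8/3 ÷ 16 tbsp/cup × 238 g/cup ≈ 105.8 g

paneer: 2343.6 g; shredded cheddar: 0.7 kg; soy sauce: 5333.3 mL; heavy cream: 105.8 g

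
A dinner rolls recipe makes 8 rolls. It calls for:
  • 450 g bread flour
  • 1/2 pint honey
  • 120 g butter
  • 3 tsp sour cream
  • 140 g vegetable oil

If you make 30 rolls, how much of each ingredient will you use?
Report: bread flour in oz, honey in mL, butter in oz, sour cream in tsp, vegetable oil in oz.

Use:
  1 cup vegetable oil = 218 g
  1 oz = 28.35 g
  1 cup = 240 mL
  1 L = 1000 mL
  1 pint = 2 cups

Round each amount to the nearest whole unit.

Scaling factor: 30/8 = 15/4 = 3.75.
bread flour: 450 g × 15/4 ÷ 28.35 g/oz ≈ 60 oz
honey: 0.5 pint × 15/4 × 2 cup/pint × 240 mL/cup = 900 mL
butter: 120 g × 15/4 ÷ 28.35 g/oz ≈ 16 oz
sour cream: 3 tsp × 15/4 ≈ 11 tsp
vegetable oil: 140 g × 15/4 ÷ 28.35 g/oz ≈ 19 oz

bread flour: 60 oz; honey: 900 mL; butter: 16 oz; sour cream: 11 tsp; vegetable oil: 19 oz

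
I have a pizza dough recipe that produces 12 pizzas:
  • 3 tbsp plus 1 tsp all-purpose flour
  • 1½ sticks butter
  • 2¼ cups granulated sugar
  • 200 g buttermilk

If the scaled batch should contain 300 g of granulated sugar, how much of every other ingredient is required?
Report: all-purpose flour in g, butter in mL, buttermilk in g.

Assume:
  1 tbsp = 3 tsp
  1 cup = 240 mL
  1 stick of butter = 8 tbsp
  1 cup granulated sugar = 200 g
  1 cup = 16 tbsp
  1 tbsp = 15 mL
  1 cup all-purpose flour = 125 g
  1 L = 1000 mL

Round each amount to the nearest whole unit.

The original recipe has 450 g of granulated sugar, so the scaling factor is 300 ÷ 450 = 2/3.
all-purpose flour: (3 tbsp + 1 tsp = 10/3 tbsp) × 2/3 ÷ 16 tbsp/cup × 125 g/cup ≈ 17 g
butter: 1.5 stick × 2/3 × 8 tbsp/stick × 15 mL/tbsp = 120 mL
buttermilk: 200 g × 2/3 ≈ 133 g

all-purpose flour: 17 g; butter: 120 mL; buttermilk: 133 g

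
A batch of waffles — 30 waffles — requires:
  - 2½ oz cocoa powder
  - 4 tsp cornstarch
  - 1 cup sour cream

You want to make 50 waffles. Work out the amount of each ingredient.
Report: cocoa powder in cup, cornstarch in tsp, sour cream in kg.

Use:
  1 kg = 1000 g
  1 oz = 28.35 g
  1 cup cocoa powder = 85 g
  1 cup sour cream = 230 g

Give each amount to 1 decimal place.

cocoa powder: 1.4 cup; cornstarch: 6.7 tsp; sour cream: 0.4 kg

Scaling factor: 50/30 = 5/3.
cocoa powder: 2.5 oz × 5/3 × 28.35 g/oz ÷ 85 g/cup ≈ 1.4 cup
cornstarch: 4 tsp × 5/3 ≈ 6.7 tsp
sour cream: 1 cup × 5/3 × 230 g/cup ÷ 1000 g/kg ≈ 0.4 kg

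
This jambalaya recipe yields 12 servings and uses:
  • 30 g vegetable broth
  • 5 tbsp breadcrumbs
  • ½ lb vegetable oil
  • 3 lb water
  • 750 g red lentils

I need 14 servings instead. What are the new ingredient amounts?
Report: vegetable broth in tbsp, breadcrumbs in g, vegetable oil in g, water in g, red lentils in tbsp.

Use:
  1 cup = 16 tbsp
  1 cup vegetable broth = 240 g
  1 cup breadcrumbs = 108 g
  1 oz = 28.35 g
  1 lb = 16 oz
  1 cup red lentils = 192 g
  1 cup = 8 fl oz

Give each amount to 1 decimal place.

vegetable broth: 2.3 tbsp; breadcrumbs: 39.4 g; vegetable oil: 264.6 g; water: 1587.6 g; red lentils: 72.9 tbsp

Scaling factor: 14/12 = 7/6.
vegetable broth: 30 g × 7/6 ÷ 240 g/cup × 16 tbsp/cup ≈ 2.3 tbsp
breadcrumbs: 5 tbsp × 7/6 ÷ 16 tbsp/cup × 108 g/cup ≈ 39.4 g
vegetable oil: 0.5 lb × 7/6 × 16 oz/lb × 28.35 g/oz = 264.6 g
water: 3 lb × 7/6 × 16 oz/lb × 28.35 g/oz = 1587.6 g
red lentils: 750 g × 7/6 ÷ 192 g/cup × 16 tbsp/cup ≈ 72.9 tbsp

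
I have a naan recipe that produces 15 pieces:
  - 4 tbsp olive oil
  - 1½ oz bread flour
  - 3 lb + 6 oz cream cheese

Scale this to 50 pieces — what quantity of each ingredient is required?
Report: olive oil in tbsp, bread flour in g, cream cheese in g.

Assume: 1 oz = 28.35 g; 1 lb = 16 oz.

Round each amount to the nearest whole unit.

olive oil: 13 tbsp; bread flour: 142 g; cream cheese: 5103 g

Scaling factor: 50/15 = 10/3.
olive oil: 4 tbsp × 10/3 ≈ 13 tbsp
bread flour: 1.5 oz × 10/3 × 28.35 g/oz ≈ 142 g
cream cheese: (3 lb + 6 oz = 3.375 lb) × 10/3 × 16 oz/lb × 28.35 g/oz = 5103 g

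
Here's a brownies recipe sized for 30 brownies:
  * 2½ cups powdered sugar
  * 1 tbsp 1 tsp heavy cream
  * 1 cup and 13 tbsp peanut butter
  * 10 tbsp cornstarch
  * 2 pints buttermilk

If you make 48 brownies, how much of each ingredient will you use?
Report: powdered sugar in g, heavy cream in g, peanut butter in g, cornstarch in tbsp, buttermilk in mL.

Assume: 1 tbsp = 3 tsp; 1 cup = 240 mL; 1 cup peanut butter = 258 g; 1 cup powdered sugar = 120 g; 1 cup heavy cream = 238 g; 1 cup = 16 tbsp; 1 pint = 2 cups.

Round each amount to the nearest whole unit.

Scaling factor: 48/30 = 8/5 = 1.6.
powdered sugar: 2.5 cup × 8/5 × 120 g/cup = 480 g
heavy cream: (1 tbsp + 1 tsp = 4/3 tbsp) × 8/5 ÷ 16 tbsp/cup × 238 g/cup ≈ 32 g
peanut butter: (1 cup + 13 tbsp = 1.8125 cup) × 8/5 × 258 g/cup ≈ 748 g
cornstarch: 10 tbsp × 8/5 = 16 tbsp
buttermilk: 2 pint × 8/5 × 2 cup/pint × 240 mL/cup = 1536 mL

powdered sugar: 480 g; heavy cream: 32 g; peanut butter: 748 g; cornstarch: 16 tbsp; buttermilk: 1536 mL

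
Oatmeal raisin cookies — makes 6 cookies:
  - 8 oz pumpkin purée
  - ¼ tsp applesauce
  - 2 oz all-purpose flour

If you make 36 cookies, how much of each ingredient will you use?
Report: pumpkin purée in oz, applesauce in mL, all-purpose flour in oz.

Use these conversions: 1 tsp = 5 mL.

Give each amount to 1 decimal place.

Scaling factor: 36/6 = 6.
pumpkin purée: 8 oz × 6 = 48.0 oz
applesauce: 0.25 tsp × 6 × 5 mL/tsp = 7.5 mL
all-purpose flour: 2 oz × 6 = 12.0 oz

pumpkin purée: 48.0 oz; applesauce: 7.5 mL; all-purpose flour: 12.0 oz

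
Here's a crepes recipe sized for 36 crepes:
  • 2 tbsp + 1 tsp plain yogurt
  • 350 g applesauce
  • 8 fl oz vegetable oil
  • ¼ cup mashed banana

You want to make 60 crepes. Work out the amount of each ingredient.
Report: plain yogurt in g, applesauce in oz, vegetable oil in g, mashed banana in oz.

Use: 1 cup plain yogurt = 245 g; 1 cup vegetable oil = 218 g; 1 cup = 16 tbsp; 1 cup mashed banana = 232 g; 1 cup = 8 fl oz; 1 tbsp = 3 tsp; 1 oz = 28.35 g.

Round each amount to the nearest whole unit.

plain yogurt: 60 g; applesauce: 21 oz; vegetable oil: 363 g; mashed banana: 3 oz

Scaling factor: 60/36 = 5/3.
plain yogurt: (2 tbsp + 1 tsp = 7/3 tbsp) × 5/3 ÷ 16 tbsp/cup × 245 g/cup ≈ 60 g
applesauce: 350 g × 5/3 ÷ 28.35 g/oz ≈ 21 oz
vegetable oil: 8 fl oz × 5/3 ÷ 8 fl oz/cup × 218 g/cup ≈ 363 g
mashed banana: 0.25 cup × 5/3 × 232 g/cup ÷ 28.35 g/oz ≈ 3 oz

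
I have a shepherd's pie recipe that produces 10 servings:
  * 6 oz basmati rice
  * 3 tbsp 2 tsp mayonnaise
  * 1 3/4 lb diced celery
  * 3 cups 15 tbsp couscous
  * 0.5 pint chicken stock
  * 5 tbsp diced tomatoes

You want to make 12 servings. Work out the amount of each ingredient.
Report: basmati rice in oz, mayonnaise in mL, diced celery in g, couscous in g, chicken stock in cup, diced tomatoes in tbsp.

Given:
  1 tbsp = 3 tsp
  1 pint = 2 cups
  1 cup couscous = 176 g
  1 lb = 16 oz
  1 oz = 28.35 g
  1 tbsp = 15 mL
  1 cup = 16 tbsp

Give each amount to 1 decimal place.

Scaling factor: 12/10 = 6/5 = 1.2.
basmati rice: 6 oz × 6/5 = 7.2 oz
mayonnaise: (3 tbsp + 2 tsp = 11/3 tbsp) × 6/5 × 15 mL/tbsp = 66.0 mL
diced celery: 1.75 lb × 6/5 × 16 oz/lb × 28.35 g/oz ≈ 952.6 g
couscous: (3 cup + 15 tbsp = 3.9375 cup) × 6/5 × 176 g/cup = 831.6 g
chicken stock: 0.5 pint × 6/5 × 2 cup/pint = 1.2 cup
diced tomatoes: 5 tbsp × 6/5 = 6.0 tbsp

basmati rice: 7.2 oz; mayonnaise: 66.0 mL; diced celery: 952.6 g; couscous: 831.6 g; chicken stock: 1.2 cup; diced tomatoes: 6.0 tbsp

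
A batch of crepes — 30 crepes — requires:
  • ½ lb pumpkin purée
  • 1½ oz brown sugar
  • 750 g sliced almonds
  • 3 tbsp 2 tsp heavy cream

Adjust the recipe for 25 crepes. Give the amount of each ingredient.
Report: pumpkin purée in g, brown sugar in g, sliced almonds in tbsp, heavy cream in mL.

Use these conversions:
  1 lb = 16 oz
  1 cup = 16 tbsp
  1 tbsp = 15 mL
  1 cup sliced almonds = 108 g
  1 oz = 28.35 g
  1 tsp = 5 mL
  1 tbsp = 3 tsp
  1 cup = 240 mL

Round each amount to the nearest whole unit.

pumpkin purée: 189 g; brown sugar: 35 g; sliced almonds: 93 tbsp; heavy cream: 46 mL

Scaling factor: 25/30 = 5/6.
pumpkin purée: 0.5 lb × 5/6 × 16 oz/lb × 28.35 g/oz = 189 g
brown sugar: 1.5 oz × 5/6 × 28.35 g/oz ≈ 35 g
sliced almonds: 750 g × 5/6 ÷ 108 g/cup × 16 tbsp/cup ≈ 93 tbsp
heavy cream: (3 tbsp + 2 tsp = 11/3 tbsp) × 5/6 × 15 mL/tbsp ≈ 46 mL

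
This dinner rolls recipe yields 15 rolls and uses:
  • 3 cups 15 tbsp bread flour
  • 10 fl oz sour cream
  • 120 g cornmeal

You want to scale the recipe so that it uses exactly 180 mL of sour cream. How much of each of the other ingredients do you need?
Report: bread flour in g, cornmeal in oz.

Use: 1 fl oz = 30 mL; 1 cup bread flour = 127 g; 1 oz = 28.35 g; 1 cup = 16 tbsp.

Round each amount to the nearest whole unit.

bread flour: 300 g; cornmeal: 3 oz

The original recipe has 300 mL of sour cream, so the scaling factor is 180 ÷ 300 = 3/5 = 0.6.
bread flour: (3 cup + 15 tbsp = 3.9375 cup) × 3/5 × 127 g/cup ≈ 300 g
cornmeal: 120 g × 3/5 ÷ 28.35 g/oz ≈ 3 oz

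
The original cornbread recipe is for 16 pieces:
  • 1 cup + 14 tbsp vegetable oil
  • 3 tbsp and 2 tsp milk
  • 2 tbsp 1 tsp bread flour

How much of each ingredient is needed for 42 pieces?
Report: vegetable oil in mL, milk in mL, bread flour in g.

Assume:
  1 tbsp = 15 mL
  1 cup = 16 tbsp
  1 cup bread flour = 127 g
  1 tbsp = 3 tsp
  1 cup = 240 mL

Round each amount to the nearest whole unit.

Scaling factor: 42/16 = 21/8 = 2.625.
vegetable oil: (1 cup + 14 tbsp = 1.875 cup) × 21/8 × 240 mL/cup ≈ 1181 mL
milk: (3 tbsp + 2 tsp = 11/3 tbsp) × 21/8 × 15 mL/tbsp ≈ 144 mL
bread flour: (2 tbsp + 1 tsp = 7/3 tbsp) × 21/8 ÷ 16 tbsp/cup × 127 g/cup ≈ 49 g

vegetable oil: 1181 mL; milk: 144 mL; bread flour: 49 g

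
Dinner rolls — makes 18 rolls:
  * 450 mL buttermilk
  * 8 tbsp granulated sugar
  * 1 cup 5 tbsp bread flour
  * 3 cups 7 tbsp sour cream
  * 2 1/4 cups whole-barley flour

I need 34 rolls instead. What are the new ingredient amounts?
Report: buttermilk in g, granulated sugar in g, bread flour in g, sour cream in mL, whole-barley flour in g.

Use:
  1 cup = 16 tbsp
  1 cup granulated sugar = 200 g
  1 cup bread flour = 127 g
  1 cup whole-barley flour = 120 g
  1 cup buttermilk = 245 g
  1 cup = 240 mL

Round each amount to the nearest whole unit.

Scaling factor: 34/18 = 17/9.
buttermilk: 450 mL × 17/9 ÷ 240 mL/cup × 245 g/cup ≈ 868 g
granulated sugar: 8 tbsp × 17/9 ÷ 16 tbsp/cup × 200 g/cup ≈ 189 g
bread flour: (1 cup + 5 tbsp = 1.3125 cup) × 17/9 × 127 g/cup ≈ 315 g
sour cream: (3 cup + 7 tbsp = 3.4375 cup) × 17/9 × 240 mL/cup ≈ 1558 mL
whole-barley flour: 2.25 cup × 17/9 × 120 g/cup = 510 g

buttermilk: 868 g; granulated sugar: 189 g; bread flour: 315 g; sour cream: 1558 mL; whole-barley flour: 510 g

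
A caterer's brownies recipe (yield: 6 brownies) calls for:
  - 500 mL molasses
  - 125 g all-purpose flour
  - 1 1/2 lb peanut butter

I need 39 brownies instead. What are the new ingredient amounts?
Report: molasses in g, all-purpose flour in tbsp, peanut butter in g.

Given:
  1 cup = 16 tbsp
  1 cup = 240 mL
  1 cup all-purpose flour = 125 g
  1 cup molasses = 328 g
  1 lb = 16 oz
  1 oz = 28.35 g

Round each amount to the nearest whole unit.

molasses: 4442 g; all-purpose flour: 104 tbsp; peanut butter: 4423 g

Scaling factor: 39/6 = 13/2 = 6.5.
molasses: 500 mL × 13/2 ÷ 240 mL/cup × 328 g/cup ≈ 4442 g
all-purpose flour: 125 g × 13/2 ÷ 125 g/cup × 16 tbsp/cup = 104 tbsp
peanut butter: 1.5 lb × 13/2 × 16 oz/lb × 28.35 g/oz ≈ 4423 g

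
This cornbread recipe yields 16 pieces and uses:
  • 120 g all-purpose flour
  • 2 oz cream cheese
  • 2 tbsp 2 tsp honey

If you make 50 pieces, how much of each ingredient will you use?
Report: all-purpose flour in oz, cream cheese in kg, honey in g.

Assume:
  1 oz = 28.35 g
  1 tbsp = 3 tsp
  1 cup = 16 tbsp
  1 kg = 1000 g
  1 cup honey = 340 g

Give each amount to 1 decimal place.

Scaling factor: 50/16 = 25/8 = 3.125.
all-purpose flour: 120 g × 25/8 ÷ 28.35 g/oz ≈ 13.2 oz
cream cheese: 2 oz × 25/8 × 28.35 g/oz ÷ 1000 g/kg ≈ 0.2 kg
honey: (2 tbsp + 2 tsp = 8/3 tbsp) × 25/8 ÷ 16 tbsp/cup × 340 g/cup ≈ 177.1 g

all-purpose flour: 13.2 oz; cream cheese: 0.2 kg; honey: 177.1 g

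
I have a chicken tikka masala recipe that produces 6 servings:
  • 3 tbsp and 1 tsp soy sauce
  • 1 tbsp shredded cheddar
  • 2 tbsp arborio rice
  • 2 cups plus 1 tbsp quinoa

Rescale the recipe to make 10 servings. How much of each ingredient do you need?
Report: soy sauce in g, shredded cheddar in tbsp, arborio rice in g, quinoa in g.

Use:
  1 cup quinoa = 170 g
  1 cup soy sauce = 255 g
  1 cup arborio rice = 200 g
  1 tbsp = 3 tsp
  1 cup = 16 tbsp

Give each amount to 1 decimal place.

Scaling factor: 10/6 = 5/3.
soy sauce: (3 tbsp + 1 tsp = 10/3 tbsp) × 5/3 ÷ 16 tbsp/cup × 255 g/cup ≈ 88.5 g
shredded cheddar: 1 tbsp × 5/3 ≈ 1.7 tbsp
arborio rice: 2 tbsp × 5/3 ÷ 16 tbsp/cup × 200 g/cup ≈ 41.7 g
quinoa: (2 cup + 1 tbsp = 2.0625 cup) × 5/3 × 170 g/cup ≈ 584.4 g

soy sauce: 88.5 g; shredded cheddar: 1.7 tbsp; arborio rice: 41.7 g; quinoa: 584.4 g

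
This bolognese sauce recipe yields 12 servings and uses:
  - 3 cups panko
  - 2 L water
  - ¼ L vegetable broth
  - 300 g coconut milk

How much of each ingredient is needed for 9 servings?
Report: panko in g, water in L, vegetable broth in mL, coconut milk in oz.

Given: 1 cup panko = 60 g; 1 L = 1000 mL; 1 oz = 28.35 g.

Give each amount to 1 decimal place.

Scaling factor: 9/12 = 3/4 = 0.75.
panko: 3 cup × 3/4 × 60 g/cup = 135.0 g
water: 2 L × 3/4 = 1.5 L
vegetable broth: 0.25 L × 3/4 × 1000 mL/L = 187.5 mL
coconut milk: 300 g × 3/4 ÷ 28.35 g/oz ≈ 7.9 oz

panko: 135.0 g; water: 1.5 L; vegetable broth: 187.5 mL; coconut milk: 7.9 oz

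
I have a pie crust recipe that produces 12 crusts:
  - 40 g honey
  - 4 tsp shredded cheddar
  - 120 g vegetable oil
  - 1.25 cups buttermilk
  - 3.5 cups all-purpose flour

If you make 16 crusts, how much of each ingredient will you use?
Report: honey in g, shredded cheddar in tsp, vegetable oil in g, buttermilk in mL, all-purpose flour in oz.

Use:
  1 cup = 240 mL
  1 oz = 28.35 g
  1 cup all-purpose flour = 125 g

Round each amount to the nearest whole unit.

Scaling factor: 16/12 = 4/3.
honey: 40 g × 4/3 ≈ 53 g
shredded cheddar: 4 tsp × 4/3 ≈ 5 tsp
vegetable oil: 120 g × 4/3 = 160 g
buttermilk: 1.25 cup × 4/3 × 240 mL/cup = 400 mL
all-purpose flour: 3.5 cup × 4/3 × 125 g/cup ÷ 28.35 g/oz ≈ 21 oz

honey: 53 g; shredded cheddar: 5 tsp; vegetable oil: 160 g; buttermilk: 400 mL; all-purpose flour: 21 oz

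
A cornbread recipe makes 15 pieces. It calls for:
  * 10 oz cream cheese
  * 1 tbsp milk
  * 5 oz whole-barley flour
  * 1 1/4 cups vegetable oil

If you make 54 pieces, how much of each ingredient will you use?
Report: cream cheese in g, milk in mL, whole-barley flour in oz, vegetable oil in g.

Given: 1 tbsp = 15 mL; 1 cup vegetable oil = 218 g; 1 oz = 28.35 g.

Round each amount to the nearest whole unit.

cream cheese: 1021 g; milk: 54 mL; whole-barley flour: 18 oz; vegetable oil: 981 g

Scaling factor: 54/15 = 18/5 = 3.6.
cream cheese: 10 oz × 18/5 × 28.35 g/oz ≈ 1021 g
milk: 1 tbsp × 18/5 × 15 mL/tbsp = 54 mL
whole-barley flour: 5 oz × 18/5 = 18 oz
vegetable oil: 1.25 cup × 18/5 × 218 g/cup = 981 g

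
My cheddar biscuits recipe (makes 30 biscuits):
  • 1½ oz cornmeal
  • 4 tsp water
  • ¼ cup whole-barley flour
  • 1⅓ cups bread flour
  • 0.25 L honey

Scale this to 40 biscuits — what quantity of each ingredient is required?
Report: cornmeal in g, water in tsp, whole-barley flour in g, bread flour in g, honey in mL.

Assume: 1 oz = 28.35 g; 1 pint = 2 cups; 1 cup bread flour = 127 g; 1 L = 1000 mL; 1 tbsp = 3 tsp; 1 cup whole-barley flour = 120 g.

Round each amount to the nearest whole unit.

cornmeal: 57 g; water: 5 tsp; whole-barley flour: 40 g; bread flour: 226 g; honey: 333 mL

Scaling factor: 40/30 = 4/3.
cornmeal: 1.5 oz × 4/3 × 28.35 g/oz ≈ 57 g
water: 4 tsp × 4/3 ≈ 5 tsp
whole-barley flour: 0.25 cup × 4/3 × 120 g/cup = 40 g
bread flour: 4/3 cup × 4/3 × 127 g/cup ≈ 226 g
honey: 0.25 L × 4/3 × 1000 mL/L ≈ 333 mL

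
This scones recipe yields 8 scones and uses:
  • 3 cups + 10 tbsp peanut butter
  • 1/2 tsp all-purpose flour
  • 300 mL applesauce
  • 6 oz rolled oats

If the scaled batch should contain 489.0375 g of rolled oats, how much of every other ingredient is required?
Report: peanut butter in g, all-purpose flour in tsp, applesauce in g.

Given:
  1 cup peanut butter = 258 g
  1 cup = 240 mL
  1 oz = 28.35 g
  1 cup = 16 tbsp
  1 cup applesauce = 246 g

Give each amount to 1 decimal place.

peanut butter: 2688.8 g; all-purpose flour: 1.4 tsp; applesauce: 884.1 g

The original recipe has 170.1 g of rolled oats, so the scaling factor is 489.0375 ÷ 170.1 = 23/8 = 2.875.
peanut butter: (3 cup + 10 tbsp = 3.625 cup) × 23/8 × 258 g/cup ≈ 2688.8 g
all-purpose flour: 0.5 tsp × 23/8 ≈ 1.4 tsp
applesauce: 300 mL × 23/8 ÷ 240 mL/cup × 246 g/cup ≈ 884.1 g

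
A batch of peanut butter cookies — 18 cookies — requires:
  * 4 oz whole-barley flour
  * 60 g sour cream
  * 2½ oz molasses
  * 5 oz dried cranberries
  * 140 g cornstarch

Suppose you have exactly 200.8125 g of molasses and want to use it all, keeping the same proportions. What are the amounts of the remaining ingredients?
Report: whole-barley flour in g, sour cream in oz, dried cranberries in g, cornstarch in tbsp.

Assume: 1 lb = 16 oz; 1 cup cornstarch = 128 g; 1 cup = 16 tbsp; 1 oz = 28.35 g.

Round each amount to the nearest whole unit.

whole-barley flour: 321 g; sour cream: 6 oz; dried cranberries: 402 g; cornstarch: 50 tbsp

The original recipe has 70.875 g of molasses, so the scaling factor is 200.8125 ÷ 70.875 = 17/6.
whole-barley flour: 4 oz × 17/6 × 28.35 g/oz ≈ 321 g
sour cream: 60 g × 17/6 ÷ 28.35 g/oz ≈ 6 oz
dried cranberries: 5 oz × 17/6 × 28.35 g/oz ≈ 402 g
cornstarch: 140 g × 17/6 ÷ 128 g/cup × 16 tbsp/cup ≈ 50 tbsp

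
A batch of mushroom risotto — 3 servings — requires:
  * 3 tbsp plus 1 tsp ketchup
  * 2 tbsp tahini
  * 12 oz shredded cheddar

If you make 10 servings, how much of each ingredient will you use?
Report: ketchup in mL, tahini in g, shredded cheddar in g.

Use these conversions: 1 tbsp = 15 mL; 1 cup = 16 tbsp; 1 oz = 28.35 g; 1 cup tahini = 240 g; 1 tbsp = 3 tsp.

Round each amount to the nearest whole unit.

ketchup: 167 mL; tahini: 100 g; shredded cheddar: 1134 g

Scaling factor: 10/3.
ketchup: (3 tbsp + 1 tsp = 10/3 tbsp) × 10/3 × 15 mL/tbsp ≈ 167 mL
tahini: 2 tbsp × 10/3 ÷ 16 tbsp/cup × 240 g/cup = 100 g
shredded cheddar: 12 oz × 10/3 × 28.35 g/oz = 1134 g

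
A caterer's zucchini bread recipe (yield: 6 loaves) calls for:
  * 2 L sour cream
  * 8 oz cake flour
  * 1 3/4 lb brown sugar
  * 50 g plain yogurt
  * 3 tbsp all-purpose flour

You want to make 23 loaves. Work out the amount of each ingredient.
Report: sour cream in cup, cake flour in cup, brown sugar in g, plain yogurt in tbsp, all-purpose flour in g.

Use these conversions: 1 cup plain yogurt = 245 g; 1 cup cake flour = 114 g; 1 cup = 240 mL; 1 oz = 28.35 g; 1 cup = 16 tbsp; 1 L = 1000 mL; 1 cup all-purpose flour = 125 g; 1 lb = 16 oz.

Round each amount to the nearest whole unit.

sour cream: 32 cup; cake flour: 8 cup; brown sugar: 3043 g; plain yogurt: 13 tbsp; all-purpose flour: 90 g

Scaling factor: 23/6.
sour cream: 2 L × 23/6 × 1000 mL/L ÷ 240 mL/cup ≈ 32 cup
cake flour: 8 oz × 23/6 × 28.35 g/oz ÷ 114 g/cup ≈ 8 cup
brown sugar: 1.75 lb × 23/6 × 16 oz/lb × 28.35 g/oz ≈ 3043 g
plain yogurt: 50 g × 23/6 ÷ 245 g/cup × 16 tbsp/cup ≈ 13 tbsp
all-purpose flour: 3 tbsp × 23/6 ÷ 16 tbsp/cup × 125 g/cup ≈ 90 g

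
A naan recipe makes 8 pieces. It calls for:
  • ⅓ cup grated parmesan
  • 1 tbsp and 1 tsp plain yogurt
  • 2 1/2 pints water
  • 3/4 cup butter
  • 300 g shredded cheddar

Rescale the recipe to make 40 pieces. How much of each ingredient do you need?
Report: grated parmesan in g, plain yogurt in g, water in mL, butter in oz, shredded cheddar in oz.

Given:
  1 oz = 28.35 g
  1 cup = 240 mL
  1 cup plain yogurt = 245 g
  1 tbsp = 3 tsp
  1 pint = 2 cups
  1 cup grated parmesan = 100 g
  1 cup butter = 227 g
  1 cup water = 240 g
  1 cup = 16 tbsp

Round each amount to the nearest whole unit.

grated parmesan: 167 g; plain yogurt: 102 g; water: 6000 mL; butter: 30 oz; shredded cheddar: 53 oz

Scaling factor: 40/8 = 5.
grated parmesan: 1/3 cup × 5 × 100 g/cup ≈ 167 g
plain yogurt: (1 tbsp + 1 tsp = 4/3 tbsp) × 5 ÷ 16 tbsp/cup × 245 g/cup ≈ 102 g
water: 2.5 pint × 5 × 2 cup/pint × 240 mL/cup = 6000 mL
butter: 0.75 cup × 5 × 227 g/cup ÷ 28.35 g/oz ≈ 30 oz
shredded cheddar: 300 g × 5 ÷ 28.35 g/oz ≈ 53 oz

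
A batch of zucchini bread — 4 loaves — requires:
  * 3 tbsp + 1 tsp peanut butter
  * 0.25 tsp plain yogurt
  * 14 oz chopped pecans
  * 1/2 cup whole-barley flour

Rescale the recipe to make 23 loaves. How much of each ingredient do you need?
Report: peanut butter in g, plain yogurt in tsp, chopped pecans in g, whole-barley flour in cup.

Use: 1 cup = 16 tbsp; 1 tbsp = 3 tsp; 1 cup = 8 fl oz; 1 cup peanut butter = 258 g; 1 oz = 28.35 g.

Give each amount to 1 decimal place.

peanut butter: 309.1 g; plain yogurt: 1.4 tsp; chopped pecans: 2282.2 g; whole-barley flour: 2.9 cup

Scaling factor: 23/4 = 5.75.
peanut butter: (3 tbsp + 1 tsp = 10/3 tbsp) × 23/4 ÷ 16 tbsp/cup × 258 g/cup ≈ 309.1 g
plain yogurt: 0.25 tsp × 23/4 ≈ 1.4 tsp
chopped pecans: 14 oz × 23/4 × 28.35 g/oz ≈ 2282.2 g
whole-barley flour: 0.5 cup × 23/4 ≈ 2.9 cup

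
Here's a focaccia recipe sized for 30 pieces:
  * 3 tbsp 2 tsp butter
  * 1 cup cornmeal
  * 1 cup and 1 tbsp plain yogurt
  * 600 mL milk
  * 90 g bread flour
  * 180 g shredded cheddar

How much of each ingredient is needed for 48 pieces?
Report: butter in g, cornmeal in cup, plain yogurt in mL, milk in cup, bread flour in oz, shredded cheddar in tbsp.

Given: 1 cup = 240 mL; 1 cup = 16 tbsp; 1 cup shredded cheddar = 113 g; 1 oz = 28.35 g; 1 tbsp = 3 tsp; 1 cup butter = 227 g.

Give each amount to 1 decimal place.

butter: 83.2 g; cornmeal: 1.6 cup; plain yogurt: 408.0 mL; milk: 4.0 cup; bread flour: 5.1 oz; shredded cheddar: 40.8 tbsp

Scaling factor: 48/30 = 8/5 = 1.6.
butter: (3 tbsp + 2 tsp = 11/3 tbsp) × 8/5 ÷ 16 tbsp/cup × 227 g/cup ≈ 83.2 g
cornmeal: 1 cup × 8/5 = 1.6 cup
plain yogurt: (1 cup + 1 tbsp = 1.0625 cup) × 8/5 × 240 mL/cup = 408.0 mL
milk: 600 mL × 8/5 ÷ 240 mL/cup = 4.0 cup
bread flour: 90 g × 8/5 ÷ 28.35 g/oz ≈ 5.1 oz
shredded cheddar: 180 g × 8/5 ÷ 113 g/cup × 16 tbsp/cup ≈ 40.8 tbsp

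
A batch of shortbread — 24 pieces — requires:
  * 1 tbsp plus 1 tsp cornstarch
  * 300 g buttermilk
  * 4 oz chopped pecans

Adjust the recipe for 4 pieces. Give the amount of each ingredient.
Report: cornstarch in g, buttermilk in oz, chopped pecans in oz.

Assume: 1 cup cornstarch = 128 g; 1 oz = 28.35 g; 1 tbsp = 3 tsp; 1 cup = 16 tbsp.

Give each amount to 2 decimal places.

cornstarch: 1.78 g; buttermilk: 1.76 oz; chopped pecans: 0.67 oz

Scaling factor: 4/24 = 1/6.
cornstarch: (1 tbsp + 1 tsp = 4/3 tbsp) × 1/6 ÷ 16 tbsp/cup × 128 g/cup ≈ 1.78 g
buttermilk: 300 g × 1/6 ÷ 28.35 g/oz ≈ 1.76 oz
chopped pecans: 4 oz × 1/6 ≈ 0.67 oz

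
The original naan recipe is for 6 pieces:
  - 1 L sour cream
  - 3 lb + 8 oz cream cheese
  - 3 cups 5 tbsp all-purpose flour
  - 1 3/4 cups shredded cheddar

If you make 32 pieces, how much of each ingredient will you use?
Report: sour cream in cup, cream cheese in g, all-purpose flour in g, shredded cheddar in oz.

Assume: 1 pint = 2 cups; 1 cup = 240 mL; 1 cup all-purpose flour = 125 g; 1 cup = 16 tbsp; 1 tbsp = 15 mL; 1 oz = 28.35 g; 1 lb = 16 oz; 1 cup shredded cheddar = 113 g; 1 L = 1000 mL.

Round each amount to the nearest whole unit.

Scaling factor: 32/6 = 16/3.
sour cream: 1 L × 16/3 × 1000 mL/L ÷ 240 mL/cup ≈ 22 cup
cream cheese: (3 lb + 8 oz = 3.5 lb) × 16/3 × 16 oz/lb × 28.35 g/oz ≈ 8467 g
all-purpose flour: (3 cup + 5 tbsp = 3.3125 cup) × 16/3 × 125 g/cup ≈ 2208 g
shredded cheddar: 1.75 cup × 16/3 × 113 g/cup ÷ 28.35 g/oz ≈ 37 oz

sour cream: 22 cup; cream cheese: 8467 g; all-purpose flour: 2208 g; shredded cheddar: 37 oz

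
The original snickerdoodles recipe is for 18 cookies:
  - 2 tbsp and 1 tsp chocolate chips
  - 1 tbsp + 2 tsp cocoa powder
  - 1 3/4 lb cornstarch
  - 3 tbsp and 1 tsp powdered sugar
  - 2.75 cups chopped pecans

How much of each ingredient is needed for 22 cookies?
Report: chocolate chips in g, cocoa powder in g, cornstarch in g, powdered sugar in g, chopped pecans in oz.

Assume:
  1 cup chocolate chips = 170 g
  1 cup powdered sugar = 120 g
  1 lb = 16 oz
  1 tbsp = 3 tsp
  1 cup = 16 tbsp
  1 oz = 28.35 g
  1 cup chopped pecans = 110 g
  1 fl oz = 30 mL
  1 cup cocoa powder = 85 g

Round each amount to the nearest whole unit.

chocolate chips: 30 g; cocoa powder: 11 g; cornstarch: 970 g; powdered sugar: 31 g; chopped pecans: 13 oz

Scaling factor: 22/18 = 11/9.
chocolate chips: (2 tbsp + 1 tsp = 7/3 tbsp) × 11/9 ÷ 16 tbsp/cup × 170 g/cup ≈ 30 g
cocoa powder: (1 tbsp + 2 tsp = 5/3 tbsp) × 11/9 ÷ 16 tbsp/cup × 85 g/cup ≈ 11 g
cornstarch: 1.75 lb × 11/9 × 16 oz/lb × 28.35 g/oz ≈ 970 g
powdered sugar: (3 tbsp + 1 tsp = 10/3 tbsp) × 11/9 ÷ 16 tbsp/cup × 120 g/cup ≈ 31 g
chopped pecans: 2.75 cup × 11/9 × 110 g/cup ÷ 28.35 g/oz ≈ 13 oz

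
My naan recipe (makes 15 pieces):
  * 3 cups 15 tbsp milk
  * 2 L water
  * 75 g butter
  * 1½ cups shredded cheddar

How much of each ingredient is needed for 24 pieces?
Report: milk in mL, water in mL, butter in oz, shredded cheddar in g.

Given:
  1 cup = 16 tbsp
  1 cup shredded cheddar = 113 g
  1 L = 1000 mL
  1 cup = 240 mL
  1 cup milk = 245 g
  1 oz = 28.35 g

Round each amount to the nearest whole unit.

Scaling factor: 24/15 = 8/5 = 1.6.
milk: (3 cup + 15 tbsp = 3.9375 cup) × 8/5 × 240 mL/cup = 1512 mL
water: 2 L × 8/5 × 1000 mL/L = 3200 mL
butter: 75 g × 8/5 ÷ 28.35 g/oz ≈ 4 oz
shredded cheddar: 1.5 cup × 8/5 × 113 g/cup ≈ 271 g

milk: 1512 mL; water: 3200 mL; butter: 4 oz; shredded cheddar: 271 g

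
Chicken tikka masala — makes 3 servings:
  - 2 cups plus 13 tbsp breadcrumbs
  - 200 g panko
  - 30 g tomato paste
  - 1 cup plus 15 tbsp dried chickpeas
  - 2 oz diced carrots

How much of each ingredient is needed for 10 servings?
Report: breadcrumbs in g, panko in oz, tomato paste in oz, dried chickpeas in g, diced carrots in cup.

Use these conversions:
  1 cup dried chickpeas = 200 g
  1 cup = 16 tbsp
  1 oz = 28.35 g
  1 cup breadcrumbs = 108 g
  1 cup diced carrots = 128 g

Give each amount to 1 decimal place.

Scaling factor: 10/3.
breadcrumbs: (2 cup + 13 tbsp = 2.8125 cup) × 10/3 × 108 g/cup = 1012.5 g
panko: 200 g × 10/3 ÷ 28.35 g/oz ≈ 23.5 oz
tomato paste: 30 g × 10/3 ÷ 28.35 g/oz ≈ 3.5 oz
dried chickpeas: (1 cup + 15 tbsp = 1.9375 cup) × 10/3 × 200 g/cup ≈ 1291.7 g
diced carrots: 2 oz × 10/3 × 28.35 g/oz ÷ 128 g/cup ≈ 1.5 cup

breadcrumbs: 1012.5 g; panko: 23.5 oz; tomato paste: 3.5 oz; dried chickpeas: 1291.7 g; diced carrots: 1.5 cup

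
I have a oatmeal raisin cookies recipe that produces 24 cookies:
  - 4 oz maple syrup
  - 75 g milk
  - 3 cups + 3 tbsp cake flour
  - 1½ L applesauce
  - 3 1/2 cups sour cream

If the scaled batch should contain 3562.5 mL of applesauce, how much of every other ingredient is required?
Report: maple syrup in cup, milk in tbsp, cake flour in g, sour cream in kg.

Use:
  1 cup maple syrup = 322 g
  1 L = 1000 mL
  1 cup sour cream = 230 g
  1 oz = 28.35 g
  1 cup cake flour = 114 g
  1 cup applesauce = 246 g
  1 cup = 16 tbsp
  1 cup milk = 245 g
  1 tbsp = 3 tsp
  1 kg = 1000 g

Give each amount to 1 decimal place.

The original recipe has 1500 mL of applesauce, so the scaling factor is 3562.5 ÷ 1500 = 19/8 = 2.375.
maple syrup: 4 oz × 19/8 × 28.35 g/oz ÷ 322 g/cup ≈ 0.8 cup
milk: 75 g × 19/8 ÷ 245 g/cup × 16 tbsp/cup ≈ 11.6 tbsp
cake flour: (3 cup + 3 tbsp = 3.1875 cup) × 19/8 × 114 g/cup ≈ 863.0 g
sour cream: 3.5 cup × 19/8 × 230 g/cup ÷ 1000 g/kg ≈ 1.9 kg

maple syrup: 0.8 cup; milk: 11.6 tbsp; cake flour: 863.0 g; sour cream: 1.9 kg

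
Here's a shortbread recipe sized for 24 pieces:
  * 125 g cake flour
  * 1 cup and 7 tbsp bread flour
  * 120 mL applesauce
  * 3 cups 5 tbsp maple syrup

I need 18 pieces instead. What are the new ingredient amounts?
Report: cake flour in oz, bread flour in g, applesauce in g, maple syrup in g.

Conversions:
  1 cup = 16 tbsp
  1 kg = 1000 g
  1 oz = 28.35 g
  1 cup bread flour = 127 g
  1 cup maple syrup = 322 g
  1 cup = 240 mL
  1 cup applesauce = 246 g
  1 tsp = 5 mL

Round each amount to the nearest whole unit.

Scaling factor: 18/24 = 3/4 = 0.75.
cake flour: 125 g × 3/4 ÷ 28.35 g/oz ≈ 3 oz
bread flour: (1 cup + 7 tbsp = 1.4375 cup) × 3/4 × 127 g/cup ≈ 137 g
applesauce: 120 mL × 3/4 ÷ 240 mL/cup × 246 g/cup ≈ 92 g
maple syrup: (3 cup + 5 tbsp = 3.3125 cup) × 3/4 × 322 g/cup ≈ 800 g

cake flour: 3 oz; bread flour: 137 g; applesauce: 92 g; maple syrup: 800 g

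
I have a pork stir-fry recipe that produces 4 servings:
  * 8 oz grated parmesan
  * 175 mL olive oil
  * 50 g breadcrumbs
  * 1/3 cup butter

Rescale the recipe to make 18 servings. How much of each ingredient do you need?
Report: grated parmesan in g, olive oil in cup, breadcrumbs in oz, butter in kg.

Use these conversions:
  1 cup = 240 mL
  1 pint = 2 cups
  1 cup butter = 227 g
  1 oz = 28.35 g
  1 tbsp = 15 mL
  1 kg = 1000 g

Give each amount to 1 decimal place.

Scaling factor: 18/4 = 9/2 = 4.5.
grated parmesan: 8 oz × 9/2 × 28.35 g/oz = 1020.6 g
olive oil: 175 mL × 9/2 ÷ 240 mL/cup ≈ 3.3 cup
breadcrumbs: 50 g × 9/2 ÷ 28.35 g/oz ≈ 7.9 oz
butter: 1/3 cup × 9/2 × 227 g/cup ÷ 1000 g/kg ≈ 0.3 kg

grated parmesan: 1020.6 g; olive oil: 3.3 cup; breadcrumbs: 7.9 oz; butter: 0.3 kg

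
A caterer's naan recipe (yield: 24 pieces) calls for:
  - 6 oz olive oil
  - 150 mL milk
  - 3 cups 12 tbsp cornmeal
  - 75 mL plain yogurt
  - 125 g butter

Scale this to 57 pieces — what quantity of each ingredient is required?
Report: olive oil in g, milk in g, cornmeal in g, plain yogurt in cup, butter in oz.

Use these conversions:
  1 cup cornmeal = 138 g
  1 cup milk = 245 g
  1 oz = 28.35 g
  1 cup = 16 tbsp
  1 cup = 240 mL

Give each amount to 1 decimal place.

Scaling factor: 57/24 = 19/8 = 2.375.
olive oil: 6 oz × 19/8 × 28.35 g/oz ≈ 404.0 g
milk: 150 mL × 19/8 ÷ 240 mL/cup × 245 g/cup ≈ 363.7 g
cornmeal: (3 cup + 12 tbsp = 3.75 cup) × 19/8 × 138 g/cup ≈ 1229.1 g
plain yogurt: 75 mL × 19/8 ÷ 240 mL/cup ≈ 0.7 cup
butter: 125 g × 19/8 ÷ 28.35 g/oz ≈ 10.5 oz

olive oil: 404.0 g; milk: 363.7 g; cornmeal: 1229.1 g; plain yogurt: 0.7 cup; butter: 10.5 oz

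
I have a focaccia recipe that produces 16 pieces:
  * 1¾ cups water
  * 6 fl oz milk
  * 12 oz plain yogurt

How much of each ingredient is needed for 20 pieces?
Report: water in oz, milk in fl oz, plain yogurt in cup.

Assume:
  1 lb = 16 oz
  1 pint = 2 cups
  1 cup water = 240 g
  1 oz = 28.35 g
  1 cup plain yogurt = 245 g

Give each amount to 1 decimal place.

Scaling factor: 20/16 = 5/4 = 1.25.
water: 1.75 cup × 5/4 × 240 g/cup ÷ 28.35 g/oz ≈ 18.5 oz
milk: 6 fl oz × 5/4 = 7.5 fl oz
plain yogurt: 12 oz × 5/4 × 28.35 g/oz ÷ 245 g/cup ≈ 1.7 cup

water: 18.5 oz; milk: 7.5 fl oz; plain yogurt: 1.7 cup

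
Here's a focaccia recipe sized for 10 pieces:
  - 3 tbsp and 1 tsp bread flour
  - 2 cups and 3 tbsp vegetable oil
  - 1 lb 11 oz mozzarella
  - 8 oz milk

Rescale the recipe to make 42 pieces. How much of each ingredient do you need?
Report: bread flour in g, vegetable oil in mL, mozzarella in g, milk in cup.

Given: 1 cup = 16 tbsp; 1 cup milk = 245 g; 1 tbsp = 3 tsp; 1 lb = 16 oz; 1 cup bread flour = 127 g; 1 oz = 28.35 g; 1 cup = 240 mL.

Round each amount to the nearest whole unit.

bread flour: 111 g; vegetable oil: 2205 mL; mozzarella: 3215 g; milk: 4 cup

Scaling factor: 42/10 = 21/5 = 4.2.
bread flour: (3 tbsp + 1 tsp = 10/3 tbsp) × 21/5 ÷ 16 tbsp/cup × 127 g/cup ≈ 111 g
vegetable oil: (2 cup + 3 tbsp = 2.1875 cup) × 21/5 × 240 mL/cup = 2205 mL
mozzarella: (1 lb + 11 oz = 1.6875 lb) × 21/5 × 16 oz/lb × 28.35 g/oz ≈ 3215 g
milk: 8 oz × 21/5 × 28.35 g/oz ÷ 245 g/cup ≈ 4 cup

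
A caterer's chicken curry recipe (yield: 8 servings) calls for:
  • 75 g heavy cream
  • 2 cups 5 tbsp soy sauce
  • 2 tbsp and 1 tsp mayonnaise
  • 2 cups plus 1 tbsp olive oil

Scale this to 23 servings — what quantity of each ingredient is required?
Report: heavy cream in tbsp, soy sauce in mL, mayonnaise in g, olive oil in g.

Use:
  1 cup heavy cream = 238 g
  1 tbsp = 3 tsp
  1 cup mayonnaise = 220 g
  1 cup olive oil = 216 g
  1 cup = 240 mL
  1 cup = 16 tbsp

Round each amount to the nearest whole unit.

heavy cream: 14 tbsp; soy sauce: 1596 mL; mayonnaise: 92 g; olive oil: 1281 g

Scaling factor: 23/8 = 2.875.
heavy cream: 75 g × 23/8 ÷ 238 g/cup × 16 tbsp/cup ≈ 14 tbsp
soy sauce: (2 cup + 5 tbsp = 2.3125 cup) × 23/8 × 240 mL/cup ≈ 1596 mL
mayonnaise: (2 tbsp + 1 tsp = 7/3 tbsp) × 23/8 ÷ 16 tbsp/cup × 220 g/cup ≈ 92 g
olive oil: (2 cup + 1 tbsp = 2.0625 cup) × 23/8 × 216 g/cup ≈ 1281 g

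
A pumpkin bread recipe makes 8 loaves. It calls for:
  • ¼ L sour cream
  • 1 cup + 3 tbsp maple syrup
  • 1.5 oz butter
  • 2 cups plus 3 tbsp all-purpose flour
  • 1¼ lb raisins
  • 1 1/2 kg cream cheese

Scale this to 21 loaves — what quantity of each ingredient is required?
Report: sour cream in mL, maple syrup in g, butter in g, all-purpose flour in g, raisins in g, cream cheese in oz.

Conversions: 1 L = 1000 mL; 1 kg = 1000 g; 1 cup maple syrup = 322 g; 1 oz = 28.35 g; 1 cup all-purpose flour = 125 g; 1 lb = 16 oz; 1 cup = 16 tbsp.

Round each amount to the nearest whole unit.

Scaling factor: 21/8 = 2.625.
sour cream: 0.25 L × 21/8 × 1000 mL/L ≈ 656 mL
maple syrup: (1 cup + 3 tbsp = 1.1875 cup) × 21/8 × 322 g/cup ≈ 1004 g
butter: 1.5 oz × 21/8 × 28.35 g/oz ≈ 112 g
all-purpose flour: (2 cup + 3 tbsp = 2.1875 cup) × 21/8 × 125 g/cup ≈ 718 g
raisins: 1.25 lb × 21/8 × 16 oz/lb × 28.35 g/oz ≈ 1488 g
cream cheese: 1.5 kg × 21/8 × 1000 g/kg ÷ 28.35 g/oz ≈ 139 oz

sour cream: 656 mL; maple syrup: 1004 g; butter: 112 g; all-purpose flour: 718 g; raisins: 1488 g; cream cheese: 139 oz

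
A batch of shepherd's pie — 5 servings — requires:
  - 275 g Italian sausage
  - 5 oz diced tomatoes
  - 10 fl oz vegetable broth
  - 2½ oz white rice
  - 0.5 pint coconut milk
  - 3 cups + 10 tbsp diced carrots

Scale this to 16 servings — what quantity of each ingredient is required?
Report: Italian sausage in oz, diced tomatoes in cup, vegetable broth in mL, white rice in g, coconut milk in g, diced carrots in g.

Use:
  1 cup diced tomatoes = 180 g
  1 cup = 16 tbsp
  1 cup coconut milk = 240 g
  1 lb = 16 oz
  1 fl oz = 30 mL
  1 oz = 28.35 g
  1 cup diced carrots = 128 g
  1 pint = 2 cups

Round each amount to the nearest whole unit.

Scaling factor: 16/5 = 3.2.
Italian sausage: 275 g × 16/5 ÷ 28.35 g/oz ≈ 31 oz
diced tomatoes: 5 oz × 16/5 × 28.35 g/oz ÷ 180 g/cup ≈ 3 cup
vegetable broth: 10 fl oz × 16/5 × 30 mL/fl oz = 960 mL
white rice: 2.5 oz × 16/5 × 28.35 g/oz ≈ 227 g
coconut milk: 0.5 pint × 16/5 × 2 cup/pint × 240 g/cup = 768 g
diced carrots: (3 cup + 10 tbsp = 3.625 cup) × 16/5 × 128 g/cup ≈ 1485 g

Italian sausage: 31 oz; diced tomatoes: 3 cup; vegetable broth: 960 mL; white rice: 227 g; coconut milk: 768 g; diced carrots: 1485 g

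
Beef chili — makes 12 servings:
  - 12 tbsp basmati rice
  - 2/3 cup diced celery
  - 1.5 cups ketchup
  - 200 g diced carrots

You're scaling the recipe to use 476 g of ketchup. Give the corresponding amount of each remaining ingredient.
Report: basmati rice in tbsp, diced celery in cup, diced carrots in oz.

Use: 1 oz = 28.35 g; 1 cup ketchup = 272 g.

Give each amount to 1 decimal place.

basmati rice: 14.0 tbsp; diced celery: 0.8 cup; diced carrots: 8.2 oz

The original recipe has 408 g of ketchup, so the scaling factor is 476 ÷ 408 = 7/6.
basmati rice: 12 tbsp × 7/6 = 14.0 tbsp
diced celery: 2/3 cup × 7/6 ≈ 0.8 cup
diced carrots: 200 g × 7/6 ÷ 28.35 g/oz ≈ 8.2 oz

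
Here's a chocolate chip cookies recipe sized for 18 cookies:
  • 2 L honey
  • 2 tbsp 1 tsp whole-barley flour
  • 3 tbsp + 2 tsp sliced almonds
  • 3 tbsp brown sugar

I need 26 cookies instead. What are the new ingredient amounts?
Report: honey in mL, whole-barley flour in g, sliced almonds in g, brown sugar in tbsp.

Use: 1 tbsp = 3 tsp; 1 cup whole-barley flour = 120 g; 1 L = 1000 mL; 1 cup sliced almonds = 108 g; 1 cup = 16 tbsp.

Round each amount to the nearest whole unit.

honey: 2889 mL; whole-barley flour: 25 g; sliced almonds: 36 g; brown sugar: 4 tbsp

Scaling factor: 26/18 = 13/9.
honey: 2 L × 13/9 × 1000 mL/L ≈ 2889 mL
whole-barley flour: (2 tbsp + 1 tsp = 7/3 tbsp) × 13/9 ÷ 16 tbsp/cup × 120 g/cup ≈ 25 g
sliced almonds: (3 tbsp + 2 tsp = 11/3 tbsp) × 13/9 ÷ 16 tbsp/cup × 108 g/cup ≈ 36 g
brown sugar: 3 tbsp × 13/9 ≈ 4 tbsp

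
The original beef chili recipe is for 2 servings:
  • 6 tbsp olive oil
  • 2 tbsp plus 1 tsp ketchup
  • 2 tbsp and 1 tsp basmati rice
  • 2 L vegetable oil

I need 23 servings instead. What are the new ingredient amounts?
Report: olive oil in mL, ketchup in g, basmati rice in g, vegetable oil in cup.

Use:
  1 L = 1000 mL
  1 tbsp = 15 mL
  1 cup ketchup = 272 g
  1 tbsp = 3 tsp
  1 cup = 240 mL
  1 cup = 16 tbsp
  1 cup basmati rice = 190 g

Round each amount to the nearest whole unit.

olive oil: 1035 mL; ketchup: 456 g; basmati rice: 319 g; vegetable oil: 96 cup

Scaling factor: 23/2 = 11.5.
olive oil: 6 tbsp × 23/2 × 15 mL/tbsp = 1035 mL
ketchup: (2 tbsp + 1 tsp = 7/3 tbsp) × 23/2 ÷ 16 tbsp/cup × 272 g/cup ≈ 456 g
basmati rice: (2 tbsp + 1 tsp = 7/3 tbsp) × 23/2 ÷ 16 tbsp/cup × 190 g/cup ≈ 319 g
vegetable oil: 2 L × 23/2 × 1000 mL/L ÷ 240 mL/cup ≈ 96 cup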